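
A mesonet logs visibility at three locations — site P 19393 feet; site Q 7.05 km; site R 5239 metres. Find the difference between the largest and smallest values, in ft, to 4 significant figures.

5942 ft

site Q: 7.05 km = 23129.92 ft.
site R: 5239 m = 17188.32 ft.
Spread: 23129.92 − 17188.32 = 5942 ft.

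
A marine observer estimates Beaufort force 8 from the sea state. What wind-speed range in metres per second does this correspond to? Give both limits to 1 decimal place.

17.2 to 20.7 m/s

Beaufort 8 (gale) spans 17.2–20.7 m/s.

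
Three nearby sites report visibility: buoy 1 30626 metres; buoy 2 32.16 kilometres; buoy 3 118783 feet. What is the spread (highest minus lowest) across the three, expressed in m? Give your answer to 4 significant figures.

5579 m

buoy 2: 32.16 km = 32160.00 m.
buoy 3: 118783 ft = 36205.06 m.
Spread: 36205.06 − 30626.00 = 5579 m.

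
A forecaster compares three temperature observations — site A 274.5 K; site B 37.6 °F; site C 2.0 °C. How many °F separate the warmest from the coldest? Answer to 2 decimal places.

site A: 274.5 K = 1.350 °C.
site B: 37.6 °F = 3.111 °C.
Spread: 3.111 − 1.350 = 1.761 °C = 3.17 °F.

3.17 °F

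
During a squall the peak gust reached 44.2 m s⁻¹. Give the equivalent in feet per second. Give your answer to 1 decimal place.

1 m/s = 3.28084 ft/s, so 44.2 × 3.28084 = 145.0 ft/s.

145.0 ft/s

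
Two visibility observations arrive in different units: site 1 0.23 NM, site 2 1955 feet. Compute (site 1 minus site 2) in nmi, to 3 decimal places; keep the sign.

-0.092 nmi

site 2: 1955 ft = 0.32175 nmi.
Difference: 0.23000 − 0.32175 = -0.092 nmi.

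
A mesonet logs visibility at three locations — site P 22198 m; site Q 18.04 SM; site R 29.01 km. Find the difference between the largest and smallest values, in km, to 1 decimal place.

site P: 22198 m = 22.198 km.
site Q: 18.04 SM = 29.033 km.
Spread: 29.033 − 22.198 = 6.8 km.

6.8 km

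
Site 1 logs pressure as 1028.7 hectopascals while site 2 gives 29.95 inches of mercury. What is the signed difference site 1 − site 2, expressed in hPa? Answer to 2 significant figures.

site 2: 29.95 inHg = 1014.22 hPa.
Difference: 1028.70 − 1014.22 = 14 hPa.

14 hPa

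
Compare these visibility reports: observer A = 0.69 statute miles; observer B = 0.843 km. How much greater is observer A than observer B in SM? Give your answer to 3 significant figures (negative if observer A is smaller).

0.166 SM

observer B: 0.843 km = 0.52382 SM.
Difference: 0.69000 − 0.52382 = 0.166 SM.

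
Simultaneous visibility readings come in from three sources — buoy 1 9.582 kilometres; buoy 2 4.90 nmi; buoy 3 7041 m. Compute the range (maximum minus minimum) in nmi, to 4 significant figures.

1.372 nmi

buoy 1: 9.582 km = 5.17387 nmi.
buoy 3: 7041 m = 3.80184 nmi.
Spread: 5.17387 − 3.80184 = 1.372 nmi.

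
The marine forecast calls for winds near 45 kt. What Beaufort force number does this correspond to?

Beaufort force 9

45 kt lies in the Beaufort 9 band (strong gale, 41–47 kt).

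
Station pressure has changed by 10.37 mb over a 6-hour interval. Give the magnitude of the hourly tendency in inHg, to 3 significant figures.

0.0510 inHg per hour

10.37 mb / 6 h × 0.02953 inHg/mb = 0.0510 inHg/h.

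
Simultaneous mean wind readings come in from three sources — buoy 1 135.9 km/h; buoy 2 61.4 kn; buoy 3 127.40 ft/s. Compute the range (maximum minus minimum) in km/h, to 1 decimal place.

26.1 km/h

buoy 2: 61.4 kt = 113.713 km/h.
buoy 3: 127.40 ft/s = 139.793 km/h.
Spread: 139.793 − 113.713 = 26.1 km/h.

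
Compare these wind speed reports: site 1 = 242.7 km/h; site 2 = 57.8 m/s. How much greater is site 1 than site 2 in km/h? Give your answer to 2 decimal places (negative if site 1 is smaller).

34.62 km/h

site 2: 57.8 m/s = 208.0800 km/h.
Difference: 242.7000 − 208.0800 = 34.62 km/h.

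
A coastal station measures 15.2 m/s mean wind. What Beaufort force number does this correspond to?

Beaufort force 7

15.2 m/s lies in the Beaufort 7 band (near gale, 13.9–17.1 m/s).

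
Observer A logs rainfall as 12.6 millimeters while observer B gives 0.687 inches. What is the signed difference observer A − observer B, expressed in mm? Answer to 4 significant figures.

observer B: 0.687 in = 17.44980 mm.
Difference: 12.60000 − 17.44980 = -4.850 mm.

-4.850 mm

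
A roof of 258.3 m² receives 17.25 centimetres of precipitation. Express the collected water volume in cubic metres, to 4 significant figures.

44.56 cubic metres

Depth: 17.25 cm × 10 = 172.5 mm.
1 mm over 1 m² is 1 L, so volume = 172.5 × 258.3 = 44556.75 L = 44.56 m³.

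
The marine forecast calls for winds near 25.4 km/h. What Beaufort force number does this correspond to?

Beaufort force 4

25.4 km/h = 7.1 m/s, which is Beaufort 4 (moderate breeze, 5.5–7.9 m/s).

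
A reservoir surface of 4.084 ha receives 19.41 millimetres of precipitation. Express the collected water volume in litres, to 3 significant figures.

793000 litres

Area: 4.084 ha = 40840 m².
1 mm over 1 m² is 1 L, so volume = 19.41 × 40840 = 792704.4 L ≈ 793000 L.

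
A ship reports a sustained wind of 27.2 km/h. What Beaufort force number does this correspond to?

27.2 km/h = 7.6 m/s, which is Beaufort 4 (moderate breeze, 5.5–7.9 m/s).

Beaufort force 4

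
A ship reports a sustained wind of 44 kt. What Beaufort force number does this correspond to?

44 kt lies in the Beaufort 9 band (strong gale, 41–47 kt).

Beaufort force 9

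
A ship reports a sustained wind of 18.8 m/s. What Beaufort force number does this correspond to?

18.8 m/s lies in the Beaufort 8 band (gale, 17.2–20.7 m/s).

Beaufort force 8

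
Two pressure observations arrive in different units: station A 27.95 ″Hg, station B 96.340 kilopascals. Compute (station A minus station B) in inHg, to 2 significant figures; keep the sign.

station B: 96.340 kPa = 28.4492 inHg.
Difference: 27.9500 − 28.4492 = -0.50 inHg.

-0.50 inHg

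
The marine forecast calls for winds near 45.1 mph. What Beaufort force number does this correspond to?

45.1 mph = 20.2 m/s, which is Beaufort 8 (gale, 17.2–20.7 m/s).

Beaufort force 8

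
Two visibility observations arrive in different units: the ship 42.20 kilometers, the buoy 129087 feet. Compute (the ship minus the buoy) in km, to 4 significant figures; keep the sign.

the buoy: 129087 ft = 39.34572 km.
Difference: 42.20000 − 39.34572 = 2.854 km.

2.854 km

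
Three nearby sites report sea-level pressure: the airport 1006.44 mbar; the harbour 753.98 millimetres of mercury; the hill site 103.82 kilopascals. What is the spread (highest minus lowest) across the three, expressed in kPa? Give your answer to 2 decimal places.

3.30 kPa

the airport: 1006.44 mb = 100.6440 kPa.
the harbour: 753.98 mmHg = 100.5224 kPa.
Spread: 103.8200 − 100.5224 = 3.30 kPa.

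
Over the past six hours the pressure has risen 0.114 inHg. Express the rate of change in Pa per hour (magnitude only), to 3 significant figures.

0.114 inHg / 6 h × 3386.39 Pa/inHg = 64.3 Pa/h.

64.3 Pa per hour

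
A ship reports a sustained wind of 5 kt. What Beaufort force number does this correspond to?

5 kt lies in the Beaufort 2 band (light breeze, 4–6 kt).

Beaufort force 2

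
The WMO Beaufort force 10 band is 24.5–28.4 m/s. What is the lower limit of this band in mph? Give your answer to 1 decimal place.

54.8 mph

24.5–28.4 m/s × 2.237 = 54.8–63.5 mph.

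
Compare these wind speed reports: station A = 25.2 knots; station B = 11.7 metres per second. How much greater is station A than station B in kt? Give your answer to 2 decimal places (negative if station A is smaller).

2.46 kt

station B: 11.7 m/s = 22.7430 kt.
Difference: 25.2000 − 22.7430 = 2.46 kt.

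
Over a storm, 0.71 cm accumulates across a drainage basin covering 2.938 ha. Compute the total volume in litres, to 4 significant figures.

208600 litres

Depth: 0.71 cm × 10 = 7.1 mm.
Area: 2.938 ha = 29380 m².
1 mm over 1 m² is 1 L, so volume = 7.1 × 29380 = 208598 L ≈ 208600 L.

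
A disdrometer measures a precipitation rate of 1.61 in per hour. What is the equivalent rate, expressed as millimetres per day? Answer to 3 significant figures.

1.61 in/hour × 25.4 mm/in × 24 hour/day = 981 mm/day.

981 mm/day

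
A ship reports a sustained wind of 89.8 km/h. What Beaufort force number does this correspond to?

89.8 km/h = 24.9 m/s, which is Beaufort 10 (storm, 24.5–28.4 m/s).

Beaufort force 10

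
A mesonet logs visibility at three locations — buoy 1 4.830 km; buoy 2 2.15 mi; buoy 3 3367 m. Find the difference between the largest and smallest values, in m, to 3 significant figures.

1460 m

buoy 1: 4.830 km = 4830.00 m.
buoy 2: 2.15 SM = 3460.09 m.
Spread: 4830.00 − 3367.00 = 1460 m.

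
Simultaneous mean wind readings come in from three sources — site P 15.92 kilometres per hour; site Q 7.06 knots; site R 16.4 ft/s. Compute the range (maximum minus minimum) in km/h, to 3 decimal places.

4.920 km/h

site Q: 7.06 kt = 13.07512 km/h.
site R: 16.4 ft/s = 17.99539 km/h.
Spread: 17.99539 − 13.07512 = 4.920 km/h.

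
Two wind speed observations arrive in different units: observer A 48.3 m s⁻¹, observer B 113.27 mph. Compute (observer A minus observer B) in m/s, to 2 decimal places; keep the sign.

-2.34 m/s

observer B: 113.27 mph = 50.6362 m/s.
Difference: 48.3000 − 50.6362 = -2.34 m/s.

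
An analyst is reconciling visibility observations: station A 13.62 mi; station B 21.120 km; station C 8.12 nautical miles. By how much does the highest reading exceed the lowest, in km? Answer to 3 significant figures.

6.88 km

station A: 13.62 SM = 21.9193 km.
station C: 8.12 nmi = 15.0382 km.
Spread: 21.9193 − 15.0382 = 6.88 km.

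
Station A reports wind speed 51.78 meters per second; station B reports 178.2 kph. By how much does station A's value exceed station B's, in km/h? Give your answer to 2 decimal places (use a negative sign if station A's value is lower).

station A: 51.78 m/s = 186.4080 km/h.
Difference: 186.4080 − 178.2000 = 8.21 km/h.

8.21 km/h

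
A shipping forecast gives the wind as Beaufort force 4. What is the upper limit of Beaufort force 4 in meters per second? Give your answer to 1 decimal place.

7.9 m/s

Beaufort 4 (moderate breeze) spans 5.5–7.9 m/s.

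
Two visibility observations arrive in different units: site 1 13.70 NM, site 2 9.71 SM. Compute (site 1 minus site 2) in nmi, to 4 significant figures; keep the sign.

5.262 nmi

site 2: 9.71 SM = 8.43776 nmi.
Difference: 13.70000 − 8.43776 = 5.262 nmi.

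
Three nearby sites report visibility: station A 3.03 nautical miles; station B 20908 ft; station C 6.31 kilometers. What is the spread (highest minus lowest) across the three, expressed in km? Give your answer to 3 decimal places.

0.761 km

station A: 3.03 nmi = 5.61156 km.
station B: 20908 ft = 6.37276 km.
Spread: 6.37276 − 5.61156 = 0.761 km.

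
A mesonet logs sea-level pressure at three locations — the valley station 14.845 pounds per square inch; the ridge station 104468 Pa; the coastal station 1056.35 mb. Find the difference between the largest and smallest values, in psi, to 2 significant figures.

the ridge station: 104468 Pa = 15.1518 psi.
the coastal station: 1056.35 mb = 15.3211 psi.
Spread: 15.3211 − 14.8450 = 0.48 psi.

0.48 psi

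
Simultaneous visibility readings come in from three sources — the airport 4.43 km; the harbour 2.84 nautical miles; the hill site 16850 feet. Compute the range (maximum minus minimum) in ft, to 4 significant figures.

2722 ft

the airport: 4.43 km = 14534.12 ft.
the harbour: 2.84 nmi = 17256.17 ft.
Spread: 17256.17 − 14534.12 = 2722 ft.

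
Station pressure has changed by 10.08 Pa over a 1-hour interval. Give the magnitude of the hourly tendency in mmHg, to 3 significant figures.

0.0756 mmHg per hour

10.08 Pa / 1 h × 0.00750062 mmHg/Pa = 0.0756 mmHg/h.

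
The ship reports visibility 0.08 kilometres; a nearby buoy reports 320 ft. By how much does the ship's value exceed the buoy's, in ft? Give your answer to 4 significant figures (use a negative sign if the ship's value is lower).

the ship: 0.08 km = 262.4672 ft.
Difference: 262.4672 − 320.0000 = -57.53 ft.

-57.53 ft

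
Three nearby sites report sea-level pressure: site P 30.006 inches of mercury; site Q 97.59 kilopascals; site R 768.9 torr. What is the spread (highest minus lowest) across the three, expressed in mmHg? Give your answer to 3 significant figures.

site P: 30.006 inHg = 762.152 mmHg.
site Q: 97.59 kPa = 731.985 mmHg.
Spread: 768.900 − 731.985 = 36.9 mmHg.

36.9 mmHg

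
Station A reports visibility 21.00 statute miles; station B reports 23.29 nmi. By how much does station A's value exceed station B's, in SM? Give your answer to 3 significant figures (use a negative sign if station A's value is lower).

station B: 23.29 nmi = 26.8017 SM.
Difference: 21.0000 − 26.8017 = -5.80 SM.

-5.80 SM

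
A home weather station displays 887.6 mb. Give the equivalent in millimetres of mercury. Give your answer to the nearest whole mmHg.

1 mb = 0.750062 mmHg, so 887.6 × 0.750062 = 666 mmHg.

666 mmHg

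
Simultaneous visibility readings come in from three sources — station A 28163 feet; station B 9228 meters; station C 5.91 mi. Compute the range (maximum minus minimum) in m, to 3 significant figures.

station A: 28163 ft = 8584.08 m.
station C: 5.91 SM = 9511.22 m.
Spread: 9511.22 − 8584.08 = 927 m.

927 m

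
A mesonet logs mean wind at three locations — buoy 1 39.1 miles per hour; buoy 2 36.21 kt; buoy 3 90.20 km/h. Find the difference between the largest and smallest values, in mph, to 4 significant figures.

16.95 mph

buoy 2: 36.21 kt = 41.6697 mph.
buoy 3: 90.20 km/h = 56.0477 mph.
Spread: 56.0477 − 39.1000 = 16.95 mph.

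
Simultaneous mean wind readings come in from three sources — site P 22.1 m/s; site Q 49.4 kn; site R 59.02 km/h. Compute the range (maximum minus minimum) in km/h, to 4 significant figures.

32.47 km/h

site P: 22.1 m/s = 79.5600 km/h.
site Q: 49.4 kt = 91.4888 km/h.
Spread: 91.4888 − 59.0200 = 32.47 km/h.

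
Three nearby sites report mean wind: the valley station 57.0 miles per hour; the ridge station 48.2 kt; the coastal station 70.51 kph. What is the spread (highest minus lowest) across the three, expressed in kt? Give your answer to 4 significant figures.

the valley station: 57.0 mph = 49.5316 kt.
the coastal station: 70.51 km/h = 38.0724 kt.
Spread: 49.5316 − 38.0724 = 11.46 kt.

11.46 kt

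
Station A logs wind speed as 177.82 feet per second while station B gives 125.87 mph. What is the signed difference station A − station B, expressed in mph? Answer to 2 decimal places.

station A: 177.82 ft/s = 121.2409 mph.
Difference: 121.2409 − 125.8700 = -4.63 mph.

-4.63 mph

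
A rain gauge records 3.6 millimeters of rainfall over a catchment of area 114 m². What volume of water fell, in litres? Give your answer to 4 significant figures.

410.4 litres

1 mm over 1 m² is 1 L, so volume = 3.6 × 114 = 410.4 L.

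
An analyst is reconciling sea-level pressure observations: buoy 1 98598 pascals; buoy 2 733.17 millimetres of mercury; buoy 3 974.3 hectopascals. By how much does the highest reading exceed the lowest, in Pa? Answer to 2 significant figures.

buoy 2: 733.17 mmHg = 97747.97 Pa.
buoy 3: 974.3 hPa = 97430.00 Pa.
Spread: 98598.00 − 97430.00 = 1200 Pa.

1200 Pa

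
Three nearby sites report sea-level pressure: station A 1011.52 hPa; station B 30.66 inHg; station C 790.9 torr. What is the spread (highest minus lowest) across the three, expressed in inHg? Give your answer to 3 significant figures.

1.27 inHg

station A: 1011.52 hPa = 29.8702 inHg.
station C: 790.9 mmHg = 31.1378 inHg.
Spread: 31.1378 − 29.8702 = 1.27 inHg.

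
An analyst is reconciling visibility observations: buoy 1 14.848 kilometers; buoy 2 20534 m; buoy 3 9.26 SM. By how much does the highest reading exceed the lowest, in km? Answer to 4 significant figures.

5.686 km

buoy 2: 20534 m = 20.53400 km.
buoy 3: 9.26 SM = 14.90253 km.
Spread: 20.53400 − 14.84800 = 5.686 km.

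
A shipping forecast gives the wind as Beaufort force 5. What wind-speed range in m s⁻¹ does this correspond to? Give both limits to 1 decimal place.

Beaufort 5 (fresh breeze) spans 8.0–10.7 m/s.

8.0 to 10.7 m/s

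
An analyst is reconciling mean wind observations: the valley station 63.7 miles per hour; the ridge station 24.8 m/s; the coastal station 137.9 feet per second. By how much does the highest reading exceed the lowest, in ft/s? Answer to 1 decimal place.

the valley station: 63.7 mph = 93.427 ft/s.
the ridge station: 24.8 m/s = 81.365 ft/s.
Spread: 137.900 − 81.365 = 56.5 ft/s.

56.5 ft/s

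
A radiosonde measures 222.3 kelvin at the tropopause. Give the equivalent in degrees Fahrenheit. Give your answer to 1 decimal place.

First to °C: -50.85 °C.
Then to °F: -59.5 °F.

-59.5 °F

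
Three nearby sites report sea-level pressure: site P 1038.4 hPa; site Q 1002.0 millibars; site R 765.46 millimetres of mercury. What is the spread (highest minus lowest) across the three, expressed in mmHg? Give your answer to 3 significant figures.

site P: 1038.4 hPa = 778.864 mmHg.
site Q: 1002.0 mb = 751.562 mmHg.
Spread: 778.864 − 751.562 = 27.3 mmHg.

27.3 mmHg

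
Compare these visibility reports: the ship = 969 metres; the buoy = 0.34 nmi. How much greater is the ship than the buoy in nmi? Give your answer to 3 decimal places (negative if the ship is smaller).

0.183 nmi

the ship: 969 m = 0.52322 nmi.
Difference: 0.52322 − 0.34000 = 0.183 nmi.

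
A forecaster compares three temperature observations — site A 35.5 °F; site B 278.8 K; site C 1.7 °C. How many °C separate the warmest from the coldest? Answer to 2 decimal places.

3.95 °C

site A: 35.5 °F = 1.944 °C.
site B: 278.8 K = 5.650 °C.
Spread: 5.650 − 1.700 = 3.950 °C.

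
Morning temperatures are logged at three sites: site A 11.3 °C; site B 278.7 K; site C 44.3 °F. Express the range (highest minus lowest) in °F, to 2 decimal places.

10.35 °F

site B: 278.7 K = 5.550 °C.
site C: 44.3 °F = 6.833 °C.
Spread: 11.300 − 5.550 = 5.750 °C = 10.35 °F.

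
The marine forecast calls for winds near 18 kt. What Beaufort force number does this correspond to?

Beaufort force 5

18 kt lies in the Beaufort 5 band (fresh breeze, 17–21 kt).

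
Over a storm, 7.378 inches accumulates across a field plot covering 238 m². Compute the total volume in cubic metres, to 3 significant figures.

Depth: 7.378 in × 25.4 = 187.4012 mm.
1 mm over 1 m² is 1 L, so volume = 187.4012 × 238 = 44601.486 L = 44.6 m³.

44.6 cubic metres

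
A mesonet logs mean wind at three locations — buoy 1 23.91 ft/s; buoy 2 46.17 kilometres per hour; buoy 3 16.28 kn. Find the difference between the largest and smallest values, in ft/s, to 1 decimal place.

buoy 2: 46.17 km/h = 42.077 ft/s.
buoy 3: 16.28 kt = 27.478 ft/s.
Spread: 42.077 − 23.910 = 18.2 ft/s.

18.2 ft/s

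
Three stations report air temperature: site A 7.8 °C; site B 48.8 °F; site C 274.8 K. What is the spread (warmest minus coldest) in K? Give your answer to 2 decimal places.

7.68 K

site B: 48.8 °F = 9.333 °C.
site C: 274.8 K = 1.650 °C.
Spread: 9.333 − 1.650 = 7.683 °C.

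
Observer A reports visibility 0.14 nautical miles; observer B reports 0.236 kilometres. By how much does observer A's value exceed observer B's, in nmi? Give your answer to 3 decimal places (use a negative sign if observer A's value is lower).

0.013 nmi

observer B: 0.236 km = 0.12743 nmi.
Difference: 0.14000 − 0.12743 = 0.013 nmi.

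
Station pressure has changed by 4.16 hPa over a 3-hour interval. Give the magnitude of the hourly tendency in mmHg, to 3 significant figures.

4.16 hPa / 3 h × 0.750062 mmHg/hPa = 1.04 mmHg/h.

1.04 mmHg per hour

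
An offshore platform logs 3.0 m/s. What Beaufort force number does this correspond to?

Beaufort force 2

3.0 m/s lies in the Beaufort 2 band (light breeze, 1.6–3.3 m/s).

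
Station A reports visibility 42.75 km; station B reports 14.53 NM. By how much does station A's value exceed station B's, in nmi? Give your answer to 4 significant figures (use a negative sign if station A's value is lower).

8.553 nmi

station A: 42.75 km = 23.08315 nmi.
Difference: 23.08315 − 14.53000 = 8.553 nmi.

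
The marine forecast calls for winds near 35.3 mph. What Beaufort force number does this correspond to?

Beaufort force 7

35.3 mph = 15.8 m/s, which is Beaufort 7 (near gale, 13.9–17.1 m/s).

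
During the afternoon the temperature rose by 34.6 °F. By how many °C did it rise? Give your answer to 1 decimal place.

A change of 1 °C equals a change of 1.8 °F: Δ°C = 34.6 × 0.5556 = 19.2 °C.

19.2 °C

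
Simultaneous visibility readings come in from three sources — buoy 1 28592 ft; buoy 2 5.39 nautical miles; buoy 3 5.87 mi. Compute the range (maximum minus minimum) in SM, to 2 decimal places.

0.79 SM

buoy 1: 28592 ft = 5.4152 SM.
buoy 2: 5.39 nmi = 6.2027 SM.
Spread: 6.2027 − 5.4152 = 0.79 SM.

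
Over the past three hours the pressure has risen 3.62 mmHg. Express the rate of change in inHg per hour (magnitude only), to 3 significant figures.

0.0475 inHg per hour

3.62 mmHg / 3 h × 0.0393701 inHg/mmHg = 0.0475 inHg/h.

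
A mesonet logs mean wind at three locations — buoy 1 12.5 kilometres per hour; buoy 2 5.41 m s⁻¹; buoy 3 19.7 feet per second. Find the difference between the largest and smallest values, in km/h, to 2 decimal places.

9.12 km/h

buoy 2: 5.41 m/s = 19.4760 km/h.
buoy 3: 19.7 ft/s = 21.6164 km/h.
Spread: 21.6164 − 12.5000 = 9.12 km/h.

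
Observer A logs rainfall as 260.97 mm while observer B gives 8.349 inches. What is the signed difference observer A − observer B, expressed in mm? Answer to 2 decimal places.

48.91 mm

observer B: 8.349 in = 212.0646 mm.
Difference: 260.9700 − 212.0646 = 48.91 mm.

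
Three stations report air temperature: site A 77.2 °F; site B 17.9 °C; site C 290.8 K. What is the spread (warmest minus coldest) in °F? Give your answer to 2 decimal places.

13.43 °F

site A: 77.2 °F = 25.111 °C.
site C: 290.8 K = 17.650 °C.
Spread: 25.111 − 17.650 = 7.461 °C = 13.43 °F.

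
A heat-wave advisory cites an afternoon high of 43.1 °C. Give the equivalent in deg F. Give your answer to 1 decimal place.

109.6 °F

°F = °C × 9/5 + 32 = 43.1 × 1.8 + 32 = 109.6 °F.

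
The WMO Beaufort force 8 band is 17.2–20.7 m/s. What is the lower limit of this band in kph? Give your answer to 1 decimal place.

17.2–20.7 m/s × 3.6 = 61.9–74.5 km/h.

61.9 km/h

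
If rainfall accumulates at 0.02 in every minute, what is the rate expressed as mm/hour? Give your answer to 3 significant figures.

30.5 mm/hour

0.02 in/minute × 25.4 mm/in × 60 minute/hour = 30.5 mm/hour.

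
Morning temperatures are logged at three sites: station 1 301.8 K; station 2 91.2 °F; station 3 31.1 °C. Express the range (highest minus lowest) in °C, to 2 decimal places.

station 1: 301.8 K = 28.650 °C.
station 2: 91.2 °F = 32.889 °C.
Spread: 32.889 − 28.650 = 4.239 °C.

4.24 °C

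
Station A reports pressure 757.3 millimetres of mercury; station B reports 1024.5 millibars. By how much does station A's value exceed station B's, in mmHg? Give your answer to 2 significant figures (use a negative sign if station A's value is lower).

station B: 1024.5 mb = 768.44 mmHg.
Difference: 757.30 − 768.44 = -11 mmHg.

-11 mmHg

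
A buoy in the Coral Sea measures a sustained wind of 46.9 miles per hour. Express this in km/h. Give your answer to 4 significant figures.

1 mph = 1.60934 km/h, so 46.9 × 1.60934 = 75.48 km/h.

75.48 km/h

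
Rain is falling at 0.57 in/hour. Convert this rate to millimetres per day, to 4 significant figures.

347.5 mm/day

0.57 in/hour × 25.4 mm/in × 24 hour/day = 347.5 mm/day.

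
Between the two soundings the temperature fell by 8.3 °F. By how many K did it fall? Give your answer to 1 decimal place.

For a temperature change the 32° offset cancels: ΔK = 8.3 × 0.5556 = 4.6 K.

4.6 K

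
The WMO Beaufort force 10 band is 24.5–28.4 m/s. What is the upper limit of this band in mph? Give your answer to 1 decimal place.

63.5 mph

24.5–28.4 m/s × 2.237 = 54.8–63.5 mph.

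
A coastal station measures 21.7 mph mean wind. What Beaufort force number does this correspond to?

21.7 mph = 9.7 m/s, which is Beaufort 5 (fresh breeze, 8.0–10.7 m/s).

Beaufort force 5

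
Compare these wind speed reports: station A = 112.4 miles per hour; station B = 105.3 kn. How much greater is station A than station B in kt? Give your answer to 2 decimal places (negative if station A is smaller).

station A: 112.4 mph = 97.6729 kt.
Difference: 97.6729 − 105.3000 = -7.63 kt.

-7.63 kt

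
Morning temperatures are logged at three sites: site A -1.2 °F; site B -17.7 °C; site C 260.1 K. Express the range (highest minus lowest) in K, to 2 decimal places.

site A: -1.2 °F = -18.444 °C.
site C: 260.1 K = -13.050 °C.
Spread: (-13.050) − (-18.444) = 5.394 °C.

5.39 K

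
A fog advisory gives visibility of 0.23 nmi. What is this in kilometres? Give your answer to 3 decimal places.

0.426 km

1 nmi = 1.852 km, so 0.23 × 1.852 = 0.426 km.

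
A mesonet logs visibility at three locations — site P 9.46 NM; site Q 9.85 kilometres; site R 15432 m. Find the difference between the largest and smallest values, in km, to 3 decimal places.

site P: 9.46 nmi = 17.51992 km.
site R: 15432 m = 15.43200 km.
Spread: 17.51992 − 9.85000 = 7.670 km.

7.670 km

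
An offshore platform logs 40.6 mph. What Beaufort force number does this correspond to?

40.6 mph = 18.1 m/s, which is Beaufort 8 (gale, 17.2–20.7 m/s).

Beaufort force 8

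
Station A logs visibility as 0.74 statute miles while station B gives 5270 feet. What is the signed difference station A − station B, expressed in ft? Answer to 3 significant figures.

-1360 ft

station A: 0.74 SM = 3907.20 ft.
Difference: 3907.20 − 5270.00 = -1360 ft.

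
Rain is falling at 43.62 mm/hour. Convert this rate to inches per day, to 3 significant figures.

43.62 mm/hour × 0.0393701 in/mm × 24 hour/day = 41.2 in/day.

41.2 in/day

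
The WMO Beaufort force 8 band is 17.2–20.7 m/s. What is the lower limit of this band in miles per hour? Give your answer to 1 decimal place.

38.5 mph

17.2–20.7 m/s × 2.237 = 38.5–46.3 mph.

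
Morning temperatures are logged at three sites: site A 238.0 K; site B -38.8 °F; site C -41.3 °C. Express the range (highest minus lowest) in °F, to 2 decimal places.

11.07 °F

site A: 238.0 K = -35.150 °C.
site B: -38.8 °F = -39.333 °C.
Spread: (-35.150) − (-41.300) = 6.150 °C = 11.07 °F.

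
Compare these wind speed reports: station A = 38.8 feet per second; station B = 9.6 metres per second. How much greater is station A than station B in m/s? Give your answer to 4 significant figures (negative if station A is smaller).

station A: 38.8 ft/s = 11.82624 m/s.
Difference: 11.82624 − 9.60000 = 2.226 m/s.

2.226 m/s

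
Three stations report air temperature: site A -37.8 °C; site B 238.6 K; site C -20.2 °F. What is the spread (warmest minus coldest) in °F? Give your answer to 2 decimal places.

site B: 238.6 K = -34.550 °C.
site C: -20.2 °F = -29.000 °C.
Spread: (-29.000) − (-37.800) = 8.800 °C = 15.84 °F.

15.84 °F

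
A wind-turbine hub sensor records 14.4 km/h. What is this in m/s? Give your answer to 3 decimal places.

4.000 m/s

1 km/h = 0.277778 m/s, so 14.4 × 0.277778 = 4.000 m/s.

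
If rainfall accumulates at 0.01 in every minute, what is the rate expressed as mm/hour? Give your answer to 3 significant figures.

15.2 mm/hour

0.01 in/minute × 25.4 mm/in × 60 minute/hour = 15.2 mm/hour.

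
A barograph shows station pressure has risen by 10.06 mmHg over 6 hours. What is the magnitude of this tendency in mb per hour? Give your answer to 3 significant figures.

2.24 mb per hour

10.06 mmHg / 6 h × 1.33322 mb/mmHg = 2.24 mb/h.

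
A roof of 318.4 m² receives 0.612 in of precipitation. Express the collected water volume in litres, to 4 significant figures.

4949 litres

Depth: 0.612 in × 25.4 = 15.5448 mm.
1 mm over 1 m² is 1 L, so volume = 15.5448 × 318.4 = 4949.4643 L ≈ 4949 L.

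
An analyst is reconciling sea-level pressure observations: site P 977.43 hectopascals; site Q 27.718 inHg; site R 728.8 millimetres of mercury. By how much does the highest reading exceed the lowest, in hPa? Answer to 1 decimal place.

38.8 hPa

site Q: 27.718 inHg = 938.639 hPa.
site R: 728.8 mmHg = 971.654 hPa.
Spread: 977.430 − 938.639 = 38.8 hPa.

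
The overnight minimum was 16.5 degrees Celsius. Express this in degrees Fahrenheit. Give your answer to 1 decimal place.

61.7 °F

°F = °C × 9/5 + 32 = 16.5 × 1.8 + 32 = 61.7 °F.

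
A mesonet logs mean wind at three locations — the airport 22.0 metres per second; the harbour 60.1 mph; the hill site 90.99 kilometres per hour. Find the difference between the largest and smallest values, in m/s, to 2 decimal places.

4.87 m/s

the harbour: 60.1 mph = 26.8671 m/s.
the hill site: 90.99 km/h = 25.2750 m/s.
Spread: 26.8671 − 22.0000 = 4.87 m/s.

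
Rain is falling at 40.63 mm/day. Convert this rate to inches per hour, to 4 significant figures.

0.06665 in/hour

40.63 mm/day × 0.0393701 in/mm × 0.0416667 day/hour = 0.06665 in/hour.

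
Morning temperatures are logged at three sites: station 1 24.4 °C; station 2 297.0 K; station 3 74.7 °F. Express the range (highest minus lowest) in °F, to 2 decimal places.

1.22 °F

station 2: 297.0 K = 23.850 °C.
station 3: 74.7 °F = 23.722 °C.
Spread: 24.400 − 23.722 = 0.678 °C = 1.22 °F.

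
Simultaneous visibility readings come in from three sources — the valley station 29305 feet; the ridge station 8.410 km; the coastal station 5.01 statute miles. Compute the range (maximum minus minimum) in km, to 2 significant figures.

0.87 km

the valley station: 29305 ft = 8.9322 km.
the coastal station: 5.01 SM = 8.0628 km.
Spread: 8.9322 − 8.0628 = 0.87 km.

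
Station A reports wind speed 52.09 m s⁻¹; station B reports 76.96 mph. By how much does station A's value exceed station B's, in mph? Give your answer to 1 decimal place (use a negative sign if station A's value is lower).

39.6 mph

station A: 52.09 m/s = 116.522 mph.
Difference: 116.522 − 76.960 = 39.6 mph.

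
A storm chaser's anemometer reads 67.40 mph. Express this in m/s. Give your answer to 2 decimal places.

1 mph = 0.44704 m/s, so 67.40 × 0.44704 = 30.13 m/s.

30.13 m/s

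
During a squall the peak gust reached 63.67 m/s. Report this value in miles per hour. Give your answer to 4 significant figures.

142.4 mph

1 m/s = 2.23694 mph, so 63.67 × 2.23694 = 142.4 mph.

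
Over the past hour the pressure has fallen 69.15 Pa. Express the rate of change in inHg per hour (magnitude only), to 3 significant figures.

0.0204 inHg per hour

69.15 Pa / 1 h × 0.0002953 inHg/Pa = 0.0204 inHg/h.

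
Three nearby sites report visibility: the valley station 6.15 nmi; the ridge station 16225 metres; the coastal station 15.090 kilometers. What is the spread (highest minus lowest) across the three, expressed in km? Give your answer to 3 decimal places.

the valley station: 6.15 nmi = 11.38980 km.
the ridge station: 16225 m = 16.22500 km.
Spread: 16.22500 − 11.38980 = 4.835 km.

4.835 km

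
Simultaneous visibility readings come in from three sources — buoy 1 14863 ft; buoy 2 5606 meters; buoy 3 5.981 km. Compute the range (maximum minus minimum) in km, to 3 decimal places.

1.451 km

buoy 1: 14863 ft = 4.53024 km.
buoy 2: 5606 m = 5.60600 km.
Spread: 5.98100 − 4.53024 = 1.451 km.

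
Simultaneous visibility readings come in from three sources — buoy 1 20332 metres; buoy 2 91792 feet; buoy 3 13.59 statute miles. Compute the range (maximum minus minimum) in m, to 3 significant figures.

7650 m

buoy 2: 91792 ft = 27978.20 m.
buoy 3: 13.59 SM = 21870.98 m.
Spread: 27978.20 − 20332.00 = 7650 m.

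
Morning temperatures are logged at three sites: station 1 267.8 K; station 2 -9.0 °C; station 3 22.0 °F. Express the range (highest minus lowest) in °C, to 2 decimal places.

station 1: 267.8 K = -5.350 °C.
station 3: 22.0 °F = -5.556 °C.
Spread: (-5.350) − (-9.000) = 3.650 °C.

3.65 °C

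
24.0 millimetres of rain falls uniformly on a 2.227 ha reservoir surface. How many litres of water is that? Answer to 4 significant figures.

534500 litres

Area: 2.227 ha = 22270 m².
1 mm over 1 m² is 1 L, so volume = 24 × 22270 = 534480 L ≈ 534500 L.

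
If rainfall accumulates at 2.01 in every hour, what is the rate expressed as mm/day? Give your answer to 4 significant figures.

1225 mm/day

2.01 in/hour × 25.4 mm/in × 24 hour/day = 1225 mm/day.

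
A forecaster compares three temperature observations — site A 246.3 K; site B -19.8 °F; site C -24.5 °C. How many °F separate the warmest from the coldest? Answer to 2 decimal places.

7.70 °F

site A: 246.3 K = -26.850 °C.
site B: -19.8 °F = -28.778 °C.
Spread: (-24.500) − (-28.778) = 4.278 °C = 7.70 °F.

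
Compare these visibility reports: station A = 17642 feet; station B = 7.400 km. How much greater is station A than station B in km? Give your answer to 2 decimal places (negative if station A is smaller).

-2.02 km

station A: 17642 ft = 5.3773 km.
Difference: 5.3773 − 7.4000 = -2.02 km.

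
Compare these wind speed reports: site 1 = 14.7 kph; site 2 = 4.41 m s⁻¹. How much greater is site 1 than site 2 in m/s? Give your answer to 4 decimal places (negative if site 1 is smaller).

-0.3267 m/s

site 1: 14.7 km/h = 4.083333 m/s.
Difference: 4.083333 − 4.410000 = -0.3267 m/s.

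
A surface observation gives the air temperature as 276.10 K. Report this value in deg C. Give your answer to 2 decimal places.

2.95 °C

°C = 276.10 − 273.15 = 2.95 °C.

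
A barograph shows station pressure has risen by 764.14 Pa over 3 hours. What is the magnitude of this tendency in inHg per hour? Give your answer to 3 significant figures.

0.0752 inHg per hour

764.14 Pa / 3 h × 0.0002953 inHg/Pa = 0.0752 inHg/h.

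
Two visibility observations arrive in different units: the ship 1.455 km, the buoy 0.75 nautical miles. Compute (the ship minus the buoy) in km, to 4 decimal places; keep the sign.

the buoy: 0.75 nmi = 1.389000 km.
Difference: 1.455000 − 1.389000 = 0.0660 km.

0.0660 km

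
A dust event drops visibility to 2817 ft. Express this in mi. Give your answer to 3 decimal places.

1 ft = 0.000189394 SM, so 2817 × 0.000189394 = 0.534 SM.

0.534 SM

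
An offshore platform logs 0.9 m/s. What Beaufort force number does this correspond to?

Beaufort force 1

0.9 m/s lies in the Beaufort 1 band (light air, 0.3–1.5 m/s).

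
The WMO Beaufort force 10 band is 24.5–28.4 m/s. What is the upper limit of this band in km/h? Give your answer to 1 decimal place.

24.5–28.4 m/s × 3.6 = 88.2–102.2 km/h.

102.2 km/h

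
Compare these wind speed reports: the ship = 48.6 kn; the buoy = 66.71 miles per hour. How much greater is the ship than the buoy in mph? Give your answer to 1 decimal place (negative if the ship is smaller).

-10.8 mph

the ship: 48.6 kt = 55.928 mph.
Difference: 55.928 − 66.710 = -10.8 mph.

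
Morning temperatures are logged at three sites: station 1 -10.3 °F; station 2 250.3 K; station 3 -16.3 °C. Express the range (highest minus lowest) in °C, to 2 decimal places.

7.20 °C

station 1: -10.3 °F = -23.500 °C.
station 2: 250.3 K = -22.850 °C.
Spread: (-16.300) − (-23.500) = 7.200 °C.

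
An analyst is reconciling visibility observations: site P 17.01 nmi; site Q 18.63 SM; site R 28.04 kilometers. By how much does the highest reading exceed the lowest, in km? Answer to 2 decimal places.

3.46 km

site P: 17.01 nmi = 31.5025 km.
site Q: 18.63 SM = 29.9821 km.
Spread: 31.5025 − 28.0400 = 3.46 km.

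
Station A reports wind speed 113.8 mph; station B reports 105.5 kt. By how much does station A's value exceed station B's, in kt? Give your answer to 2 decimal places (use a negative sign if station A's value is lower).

station A: 113.8 mph = 98.8895 kt.
Difference: 98.8895 − 105.5000 = -6.61 kt.

-6.61 kt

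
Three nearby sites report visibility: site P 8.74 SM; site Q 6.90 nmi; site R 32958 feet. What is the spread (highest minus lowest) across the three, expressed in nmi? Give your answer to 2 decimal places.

site P: 8.74 SM = 7.5949 nmi.
site R: 32958 ft = 5.4242 nmi.
Spread: 7.5949 − 5.4242 = 2.17 nmi.

2.17 nmi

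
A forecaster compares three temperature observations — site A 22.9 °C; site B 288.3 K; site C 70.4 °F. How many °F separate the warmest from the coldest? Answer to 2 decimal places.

13.95 °F

site B: 288.3 K = 15.150 °C.
site C: 70.4 °F = 21.333 °C.
Spread: 22.900 − 15.150 = 7.750 °C = 13.95 °F.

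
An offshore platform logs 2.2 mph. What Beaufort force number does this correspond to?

Beaufort force 1

2.2 mph = 1.0 m/s, which is Beaufort 1 (light air, 0.3–1.5 m/s).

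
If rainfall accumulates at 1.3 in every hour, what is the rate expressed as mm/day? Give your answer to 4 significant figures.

792.5 mm/day

1.3 in/hour × 25.4 mm/in × 24 hour/day = 792.5 mm/day.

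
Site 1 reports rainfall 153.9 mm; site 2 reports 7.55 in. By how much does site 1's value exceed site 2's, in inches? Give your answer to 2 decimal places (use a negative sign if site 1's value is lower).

site 1: 153.9 mm = 6.0591 in.
Difference: 6.0591 − 7.5500 = -1.49 in.

-1.49 in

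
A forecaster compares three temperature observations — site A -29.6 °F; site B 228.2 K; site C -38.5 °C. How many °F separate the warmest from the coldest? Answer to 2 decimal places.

site A: -29.6 °F = -34.222 °C.
site B: 228.2 K = -44.950 °C.
Spread: (-34.222) − (-44.950) = 10.728 °C = 19.31 °F.

19.31 °F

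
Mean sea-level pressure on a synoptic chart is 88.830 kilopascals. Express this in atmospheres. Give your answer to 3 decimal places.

1 kPa = 0.00986923 atm, so 88.830 × 0.00986923 = 0.877 atm.

0.877 atm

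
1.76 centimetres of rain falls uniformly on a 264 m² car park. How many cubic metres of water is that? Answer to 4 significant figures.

Depth: 1.76 cm × 10 = 17.6 mm.
1 mm over 1 m² is 1 L, so volume = 17.6 × 264 = 4646.4 L = 4.646 m³.

4.646 cubic metres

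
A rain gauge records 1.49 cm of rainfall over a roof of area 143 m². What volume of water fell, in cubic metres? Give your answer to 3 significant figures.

Depth: 1.49 cm × 10 = 14.9 mm.
1 mm over 1 m² is 1 L, so volume = 14.9 × 143 = 2130.7 L = 2.13 m³.

2.13 cubic metres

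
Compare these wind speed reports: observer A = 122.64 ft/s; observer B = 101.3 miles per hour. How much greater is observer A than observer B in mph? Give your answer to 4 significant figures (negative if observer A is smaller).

-17.68 mph

observer A: 122.64 ft/s = 83.6182 mph.
Difference: 83.6182 − 101.3000 = -17.68 mph.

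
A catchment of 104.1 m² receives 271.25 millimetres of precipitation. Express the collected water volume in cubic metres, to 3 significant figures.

1 mm over 1 m² is 1 L, so volume = 271.25 × 104.1 = 28237.125 L = 28.2 m³.

28.2 cubic metres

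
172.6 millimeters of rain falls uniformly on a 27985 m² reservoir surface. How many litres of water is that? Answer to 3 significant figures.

1 mm over 1 m² is 1 L, so volume = 172.6 × 27985 = 4830211 L ≈ 4830000 L.

4830000 litres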